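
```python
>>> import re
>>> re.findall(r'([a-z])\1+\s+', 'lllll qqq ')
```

['l', 'q']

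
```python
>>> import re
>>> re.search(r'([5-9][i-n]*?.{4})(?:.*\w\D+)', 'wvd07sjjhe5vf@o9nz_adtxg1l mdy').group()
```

'7sjjhe5vf@o9nz_adtxg1l mdy'

The match spans [4:30] → '7sjjhe5vf@o9nz_adtxg1l mdy'.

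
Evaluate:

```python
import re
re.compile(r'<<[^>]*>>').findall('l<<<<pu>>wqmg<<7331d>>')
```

['<<<<pu>>', '<<7331d>>']

Walking the string: at [1:9] → '<<<<pu>>'; at [13:22] → '<<7331d>>'.
With no groups in the pattern, `findall` gives back each whole match — 2 here.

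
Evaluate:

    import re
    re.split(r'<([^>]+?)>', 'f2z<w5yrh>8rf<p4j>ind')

Because the pattern has a capturing group, `split` also inserts each captured text between the pieces.

['f2z', 'w5yrh', '8rf', 'p4j', 'ind']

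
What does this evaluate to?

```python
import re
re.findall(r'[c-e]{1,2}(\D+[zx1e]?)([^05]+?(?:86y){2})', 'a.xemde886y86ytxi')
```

[('mde', '886y86y')]

Pattern: 1 to 2 of a character in [c-e]; then one or more of a non-digit, then optionally one of [zx1e] (captured); then one or more of any character except [05] (lazy), then the literal '86y' repeated 2 times (captured).
Matches: at [3:14] match 'emde886y86y', groups = ('mde', '886y86y').
`findall` packs the 2 group values into a tuple for every match.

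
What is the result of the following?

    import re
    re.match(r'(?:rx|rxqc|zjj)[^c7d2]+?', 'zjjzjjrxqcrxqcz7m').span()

`re.match` only tries the pattern at the start of the string.
The match spans [0:4] → 'zjjz'.

(0, 4)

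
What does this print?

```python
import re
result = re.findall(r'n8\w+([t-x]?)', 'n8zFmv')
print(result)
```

The pattern matches the literal 'n8', then one or more of a word character; then optionally a character in [t-x] (captured).
Matches: at [0:6] match 'n8zFmv', group 1 = ''.
`findall` collects group 1 from the one match (1 total).

['']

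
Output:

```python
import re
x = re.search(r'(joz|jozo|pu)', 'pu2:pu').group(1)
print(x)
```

pu

`re.search` tries every starting position until one works.
The match spans [0:2] → 'pu'.
Captured: group 1 = 'pu'.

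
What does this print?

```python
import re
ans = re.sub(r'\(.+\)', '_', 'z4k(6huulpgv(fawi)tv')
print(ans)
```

Matches: at [3:18] → '(6huulpgv(fawi)'.
`sub` substitutes '_' at each match site.

z4k_tv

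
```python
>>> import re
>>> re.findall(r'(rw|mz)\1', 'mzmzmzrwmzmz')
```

`\1` has to match the exact text group 1 already captured.
Walking the string: at [0:4] match 'mzmz', group 1 = 'mz'; at [8:12] match 'mzmz', group 1 = 'mz'.
`findall` collects group 1 from each match (2 total).

['mz', 'mz']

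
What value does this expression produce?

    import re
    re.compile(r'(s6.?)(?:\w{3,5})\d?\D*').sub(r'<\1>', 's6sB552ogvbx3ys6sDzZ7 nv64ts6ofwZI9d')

`\1` in the replacement pulls in group 1's text for each match.

'<s6s>3y<s6s>64t<s6o>'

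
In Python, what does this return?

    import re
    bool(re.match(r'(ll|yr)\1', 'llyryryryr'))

A backreference is literal: `\1` must see the identical characters the first group matched.
`re.match` only tries the pattern at the start of the string.
Here position 0 doesn't satisfy it, so the call returns None, and `bool(None)` is False.

False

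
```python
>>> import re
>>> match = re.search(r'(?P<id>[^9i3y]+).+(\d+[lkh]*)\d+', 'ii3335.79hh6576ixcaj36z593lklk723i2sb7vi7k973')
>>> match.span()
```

This matches one or more of any character except [9i3y] (captured as 'id'); then one or more of any character; then one or more of a digit, then zero or more of one of [lkh] (captured); then one or more of a digit.
`search` walks the string left to right and returns the first match it finds.
The match spans [5:45] → '5.79hh6576ixcaj36z593lklk723i2sb7vi7k973'.
Captured: group 1 = '5.7', group 2 = '7'.

(5, 45)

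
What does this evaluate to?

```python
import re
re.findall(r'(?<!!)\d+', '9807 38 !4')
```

['9807', '38']

A negative assertion filters positions out without eating any characters.
Matches: at [0:4] → '9807'; at [5:7] → '38'.
`findall` yields the raw match text (2 of them) because the pattern has no groups.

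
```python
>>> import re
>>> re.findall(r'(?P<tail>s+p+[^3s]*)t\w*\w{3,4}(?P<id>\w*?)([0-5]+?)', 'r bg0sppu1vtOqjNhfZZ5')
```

Pattern: one or more of the literal 's', then one or more of the literal 'p', then zero or more of any character except [3s] (captured as 'tail'); then the literal 't', then zero or more of a word character, then 3 to 4 of a word character; then zero or more of a word character (lazy) (captured as 'id'); then one or more of a character in [0-5] (lazy) (captured).
Scanning left to right: at [5:21] match 'sppu1vtOqjNhfZZ5', groups = ('sppu1v', '', '5').
With 3 capturing groups, `findall` returns a 3-tuple per match.

[('sppu1v', '', '5')]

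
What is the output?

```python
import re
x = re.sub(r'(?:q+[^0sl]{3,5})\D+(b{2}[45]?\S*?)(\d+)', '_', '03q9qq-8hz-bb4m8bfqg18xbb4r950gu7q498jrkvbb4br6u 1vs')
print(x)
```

03_bf_gu7_u 1vs

Pattern: one or more of the literal 'q', then 3 to 5 of any character except [0sl] (non-capturing group); then one or more of a non-digit; then exactly 2 of a literal 'b', then optionally one of [45], then zero or more of a non-whitespace character (lazy) (captured); then one or more of a digit (captured).
With the lazy modifier that quantifier settles for the fewest repetitions that let the rest of the pattern succeed (the atoms after it are unaffected and can still be greedy).
Matches: at [2:16] → 'q9qq-8hz-bb4m8'; at [18:30] → 'qg18xbb4r950'; at [33:47] → 'q498jrkvbb4br6'.
Every occurrence is swapped for '_'.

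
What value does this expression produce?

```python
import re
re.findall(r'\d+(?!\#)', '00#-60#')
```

['0', '6']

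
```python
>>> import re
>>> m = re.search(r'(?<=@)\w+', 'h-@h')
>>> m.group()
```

The positive lookaround only admits positions where the adjacent text matches; those characters stay outside the span.
The match spans [3:4] → 'h'.

'h'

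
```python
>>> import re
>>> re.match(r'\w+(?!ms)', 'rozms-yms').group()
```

'rozms'

A negative assertion filters positions out without eating any characters.
`match` is anchored at position 0; if the pattern doesn't fit there, it returns None.
The match spans [0:5] → 'rozms'.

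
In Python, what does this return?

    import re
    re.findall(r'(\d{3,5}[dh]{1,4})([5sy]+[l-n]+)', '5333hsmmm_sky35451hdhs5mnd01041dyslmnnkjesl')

[('5333h', 'smmm'), ('35451hdh', 's5mn'), ('01041d', 'yslmnn')]

2 groups means each result is a tuple of 2 captured strings — 3 here.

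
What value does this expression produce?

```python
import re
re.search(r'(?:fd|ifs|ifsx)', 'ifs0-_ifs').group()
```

'ifs'

Unlike `match`, `search` isn't anchored — it looks for the pattern anywhere in the string.
The match spans [0:3] → 'ifs'.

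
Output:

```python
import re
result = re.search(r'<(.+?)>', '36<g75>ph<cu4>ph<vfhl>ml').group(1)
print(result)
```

g75

`re.search` tries every starting position until one works.
The match spans [2:7] → '<g75>'.
Captured: group 1 = 'g75'.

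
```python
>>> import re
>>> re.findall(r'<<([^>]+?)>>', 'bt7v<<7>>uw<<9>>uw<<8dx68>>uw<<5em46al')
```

Scanning left to right: at [4:9] match '<<7>>', group 1 = '7'; at [11:16] match '<<9>>', group 1 = '9'; at [18:27] match '<<8dx68>>', group 1 = '8dx68'.
With a single group, `findall` returns only what that group captured — 3 items.

['7', '9', '8dx68']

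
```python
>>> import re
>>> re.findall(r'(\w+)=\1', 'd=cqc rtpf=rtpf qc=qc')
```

['rtpf', 'qc']

After group 1 captures some text, `\1` only succeeds where that same text appears again.
Scanning left to right: at [6:15] match 'rtpf=rtpf', group 1 = 'rtpf'; at [16:21] match 'qc=qc', group 1 = 'qc'.
One capturing group, so `findall` returns just the captured substring from each match — 2 in all.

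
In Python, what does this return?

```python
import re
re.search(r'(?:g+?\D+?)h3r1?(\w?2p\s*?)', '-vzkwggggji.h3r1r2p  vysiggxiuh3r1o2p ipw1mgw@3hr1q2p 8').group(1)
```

'r2p'

This matches one or more of the literal 'g' (lazy), then one or more of a non-digit (lazy) (non-capturing group); then the literal 'h3r', then optionally the literal '1'; then optionally a word character, then the literal '2p', then zero or more of whitespace (lazy) (captured).
A non-greedy quantifier consumes as few characters as it can — just enough that the remainder of the pattern still matches from where it stops; whatever follows it matches normally.
Unlike `match`, `search` isn't anchored — it looks for the pattern anywhere in the string.
The match spans [5:19] → 'ggggji.h3r1r2p'.
Captured: group 1 = 'r2p'.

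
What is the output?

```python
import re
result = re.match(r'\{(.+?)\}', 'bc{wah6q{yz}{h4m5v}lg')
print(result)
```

With `match`, the pattern is implicitly anchored at the beginning.
Here position 0 doesn't satisfy it, so the call returns None.

None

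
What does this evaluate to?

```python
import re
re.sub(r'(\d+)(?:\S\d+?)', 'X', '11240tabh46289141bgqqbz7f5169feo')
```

'XtabhXbgqqbzXXfeo'

Pattern: one or more of a digit (captured); then a non-whitespace character, then one or more of a digit (lazy) (non-capturing group).
Matches: at [0:5] → '11240'; at [9:17] → '46289141'; at [23:26] → '7f5'; at [26:29] → '169'.
`sub` substitutes 'X' at each match site.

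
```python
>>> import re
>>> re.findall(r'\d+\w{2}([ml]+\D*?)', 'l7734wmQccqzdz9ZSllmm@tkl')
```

This matches one or more of a digit, then exactly 2 of a word character; then one or more of one of [ml], then zero or more of a non-digit (lazy) (captured).
Because there's exactly one group, `findall` drops the full match and keeps group 1 from each hit.

['m', 'llmm']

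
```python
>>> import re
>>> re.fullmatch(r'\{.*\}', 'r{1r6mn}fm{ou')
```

For `fullmatch`, every character of the input must be accounted for by the pattern.
Here the pattern can't cover the whole string, so the call returns None.

None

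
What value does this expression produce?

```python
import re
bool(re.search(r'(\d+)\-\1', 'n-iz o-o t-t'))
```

False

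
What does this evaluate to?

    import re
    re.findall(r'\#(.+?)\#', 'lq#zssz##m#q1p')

A non-greedy quantifier consumes as few characters as it can — just enough that the remainder of the pattern still matches from where it stops; whatever follows it matches normally.
`findall` collects group 1 from each match (2 total).

['zssz', 'm']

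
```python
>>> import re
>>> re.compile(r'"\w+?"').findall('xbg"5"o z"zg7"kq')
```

['"5"', '"zg7"']

Walking the string: at [3:6] → '"5"'; at [9:14] → '"zg7"'.
With no groups in the pattern, `findall` gives back each whole match — 2 here.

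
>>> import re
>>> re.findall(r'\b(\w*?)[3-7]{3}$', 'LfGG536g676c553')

The pattern matches a word boundary (`\b`, zero-width); then zero or more of a word character (lazy) (captured); then exactly 3 of a character in [3-7]; then anchored at the end.
Scanning left to right: at [0:15] match 'LfGG536g676c553', group 1 = 'LfGG536g676c'.
With a single group, `findall` returns only what that group captured — 1 item.

['LfGG536g676c']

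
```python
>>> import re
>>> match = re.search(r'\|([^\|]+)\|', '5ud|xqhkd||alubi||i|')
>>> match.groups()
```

Unlike `match`, `search` isn't anchored — it looks for the pattern anywhere in the string.
The match spans [3:10] → '|xqhkd|'.
Captured: group 1 = 'xqhkd'.

('xqhkd',)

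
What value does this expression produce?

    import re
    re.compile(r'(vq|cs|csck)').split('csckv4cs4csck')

['', 'cs', 'ckv4', 'cs', '4', 'cs', 'ck']

`|` is ordered: at each position the engine commits to the first alternative that works.
Matches to split on: at [0:2] → 'cs'; at [6:8] → 'cs'; at [9:11] → 'cs'.
With a capturing group present, the delimiter's captured portion is kept in the result list.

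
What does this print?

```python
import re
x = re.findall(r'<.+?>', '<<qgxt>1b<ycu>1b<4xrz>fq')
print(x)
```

A non-greedy quantifier consumes as few characters as it can — just enough that the remainder of the pattern still matches from where it stops; whatever follows it matches normally.
Walking the string: at [0:7] → '<<qgxt>'; at [9:14] → '<ycu>'; at [16:22] → '<4xrz>'.
`findall` yields the raw match text (3 of them) because the pattern has no groups.

['<<qgxt>', '<ycu>', '<4xrz>']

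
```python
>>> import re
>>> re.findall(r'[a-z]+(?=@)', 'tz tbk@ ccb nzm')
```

Because the assertion is zero-width, the text it checks is not consumed and won't appear in the result.
Matches: at [3:6] → 'tbk'.
No capturing groups, so `findall` returns the 1 full match string.

['tbk']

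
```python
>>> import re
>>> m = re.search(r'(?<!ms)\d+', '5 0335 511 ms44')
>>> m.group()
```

`(?!…)`/`(?<!…)` only lets a position through if the neighbouring text does NOT match; no characters are consumed.
The match spans [0:1] → '5'.

'5'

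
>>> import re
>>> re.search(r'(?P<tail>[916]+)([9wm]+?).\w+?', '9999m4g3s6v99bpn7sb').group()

'9999m4g'

Lazy quantifiers expand one character at a time until the remainder of the pattern can match.
The match spans [0:7] → '9999m4g'.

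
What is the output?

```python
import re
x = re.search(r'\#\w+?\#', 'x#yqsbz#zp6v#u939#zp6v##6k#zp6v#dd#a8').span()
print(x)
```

The match spans [1:8] → '#yqsbz#'.

(1, 8)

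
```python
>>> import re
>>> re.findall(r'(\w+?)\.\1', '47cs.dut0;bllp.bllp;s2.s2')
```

After group 1 captures some text, `\1` only succeeds where that same text appears again.
Scanning left to right: at [10:19] match 'bllp.bllp', group 1 = 'bllp'; at [20:25] match 's2.s2', group 1 = 's2'.
One capturing group, so `findall` returns just the captured substring from each match — 2 in all.

['bllp', 's2']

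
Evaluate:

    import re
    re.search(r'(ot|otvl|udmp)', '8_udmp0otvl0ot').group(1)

The match spans [2:6] → 'udmp'.
Captured: group 1 = 'udmp'.

'udmp'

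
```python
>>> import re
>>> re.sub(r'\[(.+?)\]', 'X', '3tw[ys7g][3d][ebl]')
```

'3twXXX'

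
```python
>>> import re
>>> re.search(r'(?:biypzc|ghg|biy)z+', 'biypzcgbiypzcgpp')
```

None

Here no position works, so the call returns None.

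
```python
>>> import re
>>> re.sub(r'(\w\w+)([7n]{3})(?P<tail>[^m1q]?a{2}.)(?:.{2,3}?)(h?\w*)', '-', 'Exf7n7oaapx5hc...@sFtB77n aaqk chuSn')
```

'-...@-'

This matches a word character, then one or more of a word character (captured); then exactly 3 of one of [7n] (captured); then optionally any character except [m1q], then exactly 2 of the literal 'a', then any character (captured as 'tail'); then 2 to 3 of any character (lazy) (non-capturing group); then optionally a literal 'h', then zero or more of a word character (captured).
Matches: at [0:14] → 'Exf7n7oaapx5hc'; at [18:36] → 'sFtB77n aaqk chuSn'.
Each match is replaced by '-'.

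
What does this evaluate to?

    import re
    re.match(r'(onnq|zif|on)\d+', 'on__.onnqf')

None

`re.match` only tries the pattern at the start of the string.
Here the pattern fails at index 0, so the call returns None.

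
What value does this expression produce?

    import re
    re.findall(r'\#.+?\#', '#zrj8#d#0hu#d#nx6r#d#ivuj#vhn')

The `?` after the quantifier makes it lazy — it takes as little as possible before letting the rest of the pattern try.
Scanning left to right: at [0:6] → '#zrj8#'; at [7:12] → '#0hu#'; at [13:19] → '#nx6r#'; at [20:26] → '#ivuj#'.
`findall` yields the raw match text (4 of them) because the pattern has no groups.

['#zrj8#', '#0hu#', '#nx6r#', '#ivuj#']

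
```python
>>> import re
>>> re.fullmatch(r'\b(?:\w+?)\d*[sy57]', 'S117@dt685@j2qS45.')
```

None

The pattern matches a word boundary (`\b`, zero-width); then one or more of a word character (lazy) (non-capturing group); then zero or more of a digit, then one of [sy57].
For `fullmatch`, every character of the input must be accounted for by the pattern.
Here there's no way to consume every character, so the call returns None.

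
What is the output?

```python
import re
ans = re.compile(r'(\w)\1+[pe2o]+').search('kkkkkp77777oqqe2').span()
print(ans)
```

(0, 6)

After group 1 captures some text, `\1` only succeeds where that same text appears again.
The match spans [0:6] → 'kkkkkp'.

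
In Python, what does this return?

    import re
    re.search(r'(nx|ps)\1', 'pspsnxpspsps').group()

`\1` is not a pattern — it's the concrete string captured by group 1, re-applied verbatim.
The match spans [0:4] → 'psps'.

'psps'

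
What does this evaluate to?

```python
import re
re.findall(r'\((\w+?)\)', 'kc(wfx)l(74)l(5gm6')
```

Scanning left to right: at [2:7] match '(wfx)', group 1 = 'wfx'; at [8:12] match '(74)', group 1 = '74'.
`findall` collects group 1 from each match (2 total).

['wfx', '74']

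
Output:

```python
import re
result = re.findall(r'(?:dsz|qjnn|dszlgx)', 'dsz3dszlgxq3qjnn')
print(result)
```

The regex engine tests alternatives in the order written; an earlier branch that matches wins even if a later one would match more.
Walking the string: at [0:3] → 'dsz'; at [4:7] → 'dsz'; at [12:16] → 'qjnn'.
No capturing groups, so `findall` returns the 3 full match strings.

['dsz', 'dsz', 'qjnn']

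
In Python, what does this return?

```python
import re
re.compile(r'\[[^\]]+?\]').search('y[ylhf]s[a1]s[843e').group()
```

'[ylhf]'

`search` walks the string left to right and returns the first match it finds.
The match spans [1:7] → '[ylhf]'.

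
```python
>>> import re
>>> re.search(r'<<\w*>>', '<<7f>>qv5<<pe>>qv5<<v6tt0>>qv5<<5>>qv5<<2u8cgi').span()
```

(0, 6)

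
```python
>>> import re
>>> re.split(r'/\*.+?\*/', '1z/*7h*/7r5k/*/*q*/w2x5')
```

A non-greedy quantifier consumes as few characters as it can — just enough that the remainder of the pattern still matches from where it stops; whatever follows it matches normally.
Matches to split on: at [2:8] → '/*7h*/'; at [12:19] → '/*/*q*/'.
`split` removes every match and returns the 3 fragments in between.

['1z', '7r5k', 'w2x5']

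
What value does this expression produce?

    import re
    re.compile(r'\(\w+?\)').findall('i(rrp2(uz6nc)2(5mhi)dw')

['(uz6nc)', '(5mhi)']

Matches: at [6:13] → '(uz6nc)'; at [14:20] → '(5mhi)'.
Since nothing is captured, `findall` lists the 2 matched substrings directly.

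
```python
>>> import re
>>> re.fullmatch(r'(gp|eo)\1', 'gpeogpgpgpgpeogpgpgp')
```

None

`fullmatch` succeeds only if the pattern covers the string from start to end.
Here the string isn't matched end-to-end, so the call returns None.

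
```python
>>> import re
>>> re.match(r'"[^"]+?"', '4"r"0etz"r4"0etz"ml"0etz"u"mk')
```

`re.match` only tries the pattern at the start of the string.
Here position 0 doesn't satisfy it, so the call returns None.

None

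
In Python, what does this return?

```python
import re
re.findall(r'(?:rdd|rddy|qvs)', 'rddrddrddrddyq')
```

['rdd', 'rdd', 'rdd', 'rdd']

The regex engine tests alternatives in the order written; an earlier branch that matches wins even if a later one would match more.
Scanning left to right: at [0:3] → 'rdd'; at [3:6] → 'rdd'; at [6:9] → 'rdd'; at [9:12] → 'rdd'.
Since nothing is captured, `findall` lists the 4 matched substrings directly.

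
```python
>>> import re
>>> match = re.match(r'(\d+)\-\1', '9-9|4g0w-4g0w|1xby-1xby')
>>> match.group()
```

'9-9'

`\1` has to match the exact text group 1 already captured.
`match` is anchored at position 0; if the pattern doesn't fit there, it returns None.
The match spans [0:3] → '9-9'.
Captured: group 1 = '9'.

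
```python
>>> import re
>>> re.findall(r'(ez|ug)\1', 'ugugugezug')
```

`\1` has to match the exact text group 1 already captured.
Matches: at [0:4] match 'ugug', group 1 = 'ug'.
One capturing group, so `findall` returns just the captured substring from the one match — 1 in all.

['ug']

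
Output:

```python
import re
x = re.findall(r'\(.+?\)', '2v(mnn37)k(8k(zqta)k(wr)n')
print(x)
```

A non-greedy quantifier consumes as few characters as it can — just enough that the remainder of the pattern still matches from where it stops; whatever follows it matches normally.
Matches: at [2:9] → '(mnn37)'; at [10:19] → '(8k(zqta)'; at [20:24] → '(wr)'.
Since nothing is captured, `findall` lists the 3 matched substrings directly.

['(mnn37)', '(8k(zqta)', '(wr)']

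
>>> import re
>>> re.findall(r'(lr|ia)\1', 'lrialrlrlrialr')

After group 1 captures some text, `\1` only succeeds where that same text appears again.
Because there's exactly one group, `findall` drops the full match and keeps group 1 from the one hit.

['lr']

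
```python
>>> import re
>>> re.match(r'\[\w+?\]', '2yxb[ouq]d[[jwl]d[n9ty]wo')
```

None

`match` is anchored at position 0; if the pattern doesn't fit there, it returns None.
Here the pattern fails at index 0, so the call returns None.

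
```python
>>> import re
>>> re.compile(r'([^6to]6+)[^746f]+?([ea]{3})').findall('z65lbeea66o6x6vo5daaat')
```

`findall` packs the 2 group values into a tuple for every match.

[('z6', 'eea'), ('x6', 'aaa')]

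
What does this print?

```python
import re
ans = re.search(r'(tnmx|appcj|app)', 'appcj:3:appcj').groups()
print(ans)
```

('appcj',)

Alternation isn't longest-match — the leftmost alternative that fits at this position is chosen.
`re.search` tries every starting position until one works.
The match spans [0:5] → 'appcj'.
Captured: group 1 = 'appcj'.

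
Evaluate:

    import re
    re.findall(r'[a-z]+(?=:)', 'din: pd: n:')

['din', 'pd', 'n']

Because the assertion is zero-width, the text it checks is not consumed and won't appear in the result.
No capturing groups, so `findall` returns the 3 full match strings.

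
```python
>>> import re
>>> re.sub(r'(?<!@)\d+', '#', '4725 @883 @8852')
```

'# @8# @8#'

Because the assertion is negative and zero-width, positions next to the forbidden text are skipped.
`sub` substitutes '#' at each match site.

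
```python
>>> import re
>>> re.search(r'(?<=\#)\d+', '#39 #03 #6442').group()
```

'39'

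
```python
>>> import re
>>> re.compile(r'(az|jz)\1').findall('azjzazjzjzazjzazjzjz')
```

['jz', 'jz']

A backreference is literal: `\1` must see the identical characters the first group matched.
Walking the string: at [6:10] match 'jzjz', group 1 = 'jz'; at [16:20] match 'jzjz', group 1 = 'jz'.
`findall` collects group 1 from each match (2 total).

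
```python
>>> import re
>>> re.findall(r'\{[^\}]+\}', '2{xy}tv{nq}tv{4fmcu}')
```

Matches: at [1:5] → '{xy}'; at [7:11] → '{nq}'; at [13:20] → '{4fmcu}'.
No capturing groups, so `findall` returns the 3 full match strings.

['{xy}', '{nq}', '{4fmcu}']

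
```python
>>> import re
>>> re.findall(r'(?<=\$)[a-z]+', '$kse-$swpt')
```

Because the assertion is zero-width, the text it checks is not consumed and won't appear in the result.
Matches: at [1:4] → 'kse'; at [6:10] → 'swpt'.
Since nothing is captured, `findall` lists the 2 matched substrings directly.

['kse', 'swpt']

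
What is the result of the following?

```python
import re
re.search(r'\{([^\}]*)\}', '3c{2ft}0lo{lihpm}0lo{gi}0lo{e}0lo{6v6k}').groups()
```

('2ft',)

`re.search` tries every starting position until one works.
The match spans [2:7] → '{2ft}'.
Captured: group 1 = '2ft'.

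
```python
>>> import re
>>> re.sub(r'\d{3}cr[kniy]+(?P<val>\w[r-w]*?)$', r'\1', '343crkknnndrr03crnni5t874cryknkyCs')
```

Pattern: exactly 3 of a digit; then the literal 'cr', then one or more of one of [kniy]; then a word character, then zero or more of a character in [r-w] (lazy) (captured as 'val'); then anchored at the end.
The replacement refers to a captured group, so each match is rewritten using its own captured text.

'343crkknnndrr03crnni5tCs'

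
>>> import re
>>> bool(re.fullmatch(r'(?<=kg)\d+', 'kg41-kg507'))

Lookahead/lookbehind check context without consuming it, so the matched span excludes the asserted characters.
For `fullmatch`, every character of the input must be accounted for by the pattern.
Here the string isn't matched end-to-end, so the call returns None, and `bool(None)` is False.

False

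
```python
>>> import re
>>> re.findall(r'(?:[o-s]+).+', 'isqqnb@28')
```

['sqqnb@28']

The pattern matches one or more of a character in [o-s] (non-capturing group); then one or more of any character.
Matches: at [1:9] → 'sqqnb@28'.
Since nothing is captured, `findall` lists the 1 matched substring directly.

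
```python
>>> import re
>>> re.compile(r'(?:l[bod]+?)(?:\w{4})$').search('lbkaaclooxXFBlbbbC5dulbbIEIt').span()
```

This matches the literal 'l', then one or more of one of [bod] (lazy) (non-capturing group); then exactly 4 of a word character (non-capturing group); then anchored at the end.
`re.search` scans for the first position where the pattern succeeds.
The match spans [21:28] → 'lbbIEIt'.

(21, 28)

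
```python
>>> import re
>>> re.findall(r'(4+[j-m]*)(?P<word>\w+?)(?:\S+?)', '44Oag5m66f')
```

[('44', 'O')]

With 2 capturing groups, `findall` returns a 2-tuple per match.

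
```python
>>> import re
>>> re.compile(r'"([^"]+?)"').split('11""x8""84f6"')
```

['11"', 'x8', '', '84f6', '']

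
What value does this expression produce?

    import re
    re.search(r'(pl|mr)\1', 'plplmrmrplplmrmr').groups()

('pl',)

The match spans [0:4] → 'plpl'.
Captured: group 1 = 'pl'.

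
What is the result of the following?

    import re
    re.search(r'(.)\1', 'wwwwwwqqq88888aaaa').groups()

('w',)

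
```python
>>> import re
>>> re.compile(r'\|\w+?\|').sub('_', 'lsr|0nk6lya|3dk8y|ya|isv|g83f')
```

Each match is replaced by '_'.

'lsr_3dk8y_isv|g83f'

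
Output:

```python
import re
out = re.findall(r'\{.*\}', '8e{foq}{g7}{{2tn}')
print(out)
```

No capturing groups, so `findall` returns the 1 full match string.

['{foq}{g7}{{2tn}']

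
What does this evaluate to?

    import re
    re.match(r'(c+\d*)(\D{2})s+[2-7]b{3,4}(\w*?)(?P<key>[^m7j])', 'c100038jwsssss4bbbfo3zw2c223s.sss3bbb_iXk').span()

(0, 19)

This matches one or more of a literal 'c', then zero or more of a digit (captured); then exactly 2 of a non-digit (captured); then one or more of a literal 's', then a character in [2-7], then 3 to 4 of a literal 'b'; then zero or more of a word character (lazy) (captured); then any character except [m7j] (captured as 'key').
Because the quantifier is non-greedy, it stops expanding at the earliest point where the rest of the pattern can succeed.
`match` is anchored at position 0; if the pattern doesn't fit there, it returns None.
The match spans [0:19] → 'c100038jwsssss4bbbf'.
Captured: group 1 = 'c100038', group 2 = 'jw', group 3 = '', group 4 = 'f'.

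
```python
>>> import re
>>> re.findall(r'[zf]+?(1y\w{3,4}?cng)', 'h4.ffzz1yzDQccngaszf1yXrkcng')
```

['1yzDQccng', '1yXrkcng']

The pattern matches one or more of one of [zf] (lazy); then the literal '1y', then 3 to 4 of a word character (lazy), then the literal 'cng' (captured).
Matches: at [3:16] match 'ffzz1yzDQccng', group 1 = '1yzDQccng'; at [18:28] match 'zf1yXrkcng', group 1 = '1yXrkcng'.
Because there's exactly one group, `findall` drops the full match and keeps group 1 from each hit.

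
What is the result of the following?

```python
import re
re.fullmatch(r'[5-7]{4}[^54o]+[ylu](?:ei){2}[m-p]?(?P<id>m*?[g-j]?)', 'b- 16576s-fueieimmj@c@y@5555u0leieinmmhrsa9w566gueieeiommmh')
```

`re.fullmatch` is like wrapping the pattern in `^…$` (in single-line mode).
Here the pattern can't cover the whole string, so the call returns None.

None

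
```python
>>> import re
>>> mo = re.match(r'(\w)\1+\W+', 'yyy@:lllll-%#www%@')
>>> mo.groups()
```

('y',)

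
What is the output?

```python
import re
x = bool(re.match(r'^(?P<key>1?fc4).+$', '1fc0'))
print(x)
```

`re.match` only tries the pattern at the start of the string.
Here the string doesn't start with a match, so the call returns None, and `bool(None)` is False.

False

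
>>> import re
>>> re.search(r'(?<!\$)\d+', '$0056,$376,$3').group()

'056'

The negative lookaround is zero-width — it rules out positions where the adjacent text would match, without consuming anything.
The match spans [2:5] → '056'.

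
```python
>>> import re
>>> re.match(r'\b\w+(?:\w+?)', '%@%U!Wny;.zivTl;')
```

None

`re.match` won't scan ahead — the pattern has to work from the very first character.
Here the string doesn't start with a match, so the call returns None.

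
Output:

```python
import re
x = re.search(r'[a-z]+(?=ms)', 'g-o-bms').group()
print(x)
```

b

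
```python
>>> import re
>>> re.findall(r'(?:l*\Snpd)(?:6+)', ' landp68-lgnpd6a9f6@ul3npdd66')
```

This matches zero or more of a literal 'l', then a non-whitespace character, then the literal 'npd' (non-capturing group); then one or more of a literal '6' (non-capturing group).
Matches: at [9:15] → 'lgnpd6'.
No capturing groups, so `findall` returns the 1 full match string.

['lgnpd6']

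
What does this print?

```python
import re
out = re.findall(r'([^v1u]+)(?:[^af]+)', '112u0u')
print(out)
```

['2']

This matches one or more of any character except [v1u] (captured); then one or more of any character except [af] (non-capturing group).
Scanning left to right: at [2:6] match '2u0u', group 1 = '2'.
Because there's exactly one group, `findall` drops the full match and keeps group 1 from the one hit.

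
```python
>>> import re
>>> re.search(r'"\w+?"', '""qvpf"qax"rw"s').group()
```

'"qvpf"'

Unlike `match`, `search` isn't anchored — it looks for the pattern anywhere in the string.
The match spans [1:7] → '"qvpf"'.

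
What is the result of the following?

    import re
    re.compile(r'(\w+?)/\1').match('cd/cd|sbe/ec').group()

'cd/cd'

`\1` is not a pattern — it's the concrete string captured by group 1, re-applied verbatim.
`re.match` won't scan ahead — the pattern has to work from the very first character.
The match spans [0:5] → 'cd/cd'.
Captured: group 1 = 'cd'.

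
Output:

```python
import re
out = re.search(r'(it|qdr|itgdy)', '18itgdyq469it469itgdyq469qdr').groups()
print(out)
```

('it',)

The regex engine tests alternatives in the order written; an earlier branch that matches wins even if a later one would match more.
`re.search` scans for the first position where the pattern succeeds.
The match spans [2:4] → 'it'.
Captured: group 1 = 'it'.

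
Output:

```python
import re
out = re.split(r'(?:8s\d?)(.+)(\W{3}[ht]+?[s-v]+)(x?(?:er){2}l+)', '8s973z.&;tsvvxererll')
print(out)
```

Pattern: the literal '8s', then optionally a digit (non-capturing group); then one or more of any character (captured); then exactly 3 of a non-word character, then one or more of one of [ht] (lazy), then one or more of a character in [s-v] (captured); then optionally a literal 'x', then the literal 'er' repeated 2 times, then one or more of the literal 'l' (captured).
The group in the pattern means `split` returns the separators' captures alongside the pieces.

['', '73z', '.&;tsvv', 'xererll', '']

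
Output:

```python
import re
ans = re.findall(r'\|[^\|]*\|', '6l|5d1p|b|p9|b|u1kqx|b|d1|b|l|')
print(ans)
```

['|5d1p|', '|p9|', '|u1kqx|', '|d1|', '|l|']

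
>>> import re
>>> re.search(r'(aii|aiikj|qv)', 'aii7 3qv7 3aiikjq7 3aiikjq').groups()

('aii',)

The match spans [0:3] → 'aii'.
Captured: group 1 = 'aii'.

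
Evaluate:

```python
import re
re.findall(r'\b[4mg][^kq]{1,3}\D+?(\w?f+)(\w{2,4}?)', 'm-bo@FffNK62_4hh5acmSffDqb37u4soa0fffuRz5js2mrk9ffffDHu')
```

[('Fff', 'NK')]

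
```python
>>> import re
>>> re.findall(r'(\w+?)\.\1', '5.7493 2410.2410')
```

`\1` has to match the exact text group 1 already captured.
`findall` collects group 1 from the one match (1 total).

['2410']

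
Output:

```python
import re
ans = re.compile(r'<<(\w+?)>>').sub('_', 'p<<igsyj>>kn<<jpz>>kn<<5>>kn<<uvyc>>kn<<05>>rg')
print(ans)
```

Matches: at [1:10] → '<<igsyj>>'; at [12:19] → '<<jpz>>'; at [21:26] → '<<5>>'; at [28:36] → '<<uvyc>>'; at [38:44] → '<<05>>'.
Each match is replaced by '_'.

p_kn_kn_kn_kn_rg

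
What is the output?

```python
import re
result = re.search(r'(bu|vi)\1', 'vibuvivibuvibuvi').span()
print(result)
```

(4, 8)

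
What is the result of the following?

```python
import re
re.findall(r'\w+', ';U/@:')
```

['U']

With no groups in the pattern, `findall` gives back each whole match — 1 here.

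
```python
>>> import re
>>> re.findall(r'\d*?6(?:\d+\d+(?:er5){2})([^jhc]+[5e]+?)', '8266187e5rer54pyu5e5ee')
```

Pattern: zero or more of a digit (lazy), then a literal '6'; then one or more of a digit, then one or more of a digit, then the literal 'er5' repeated 2 times (non-capturing group); then one or more of any character except [jhc], then one or more of one of [5e] (lazy) (captured).
With a single group, `findall` returns only what that group captured — 0 items.
Nothing in the string satisfies the pattern, so the list is empty.

[]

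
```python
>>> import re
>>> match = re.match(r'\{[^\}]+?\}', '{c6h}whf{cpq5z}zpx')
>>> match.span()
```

(0, 5)

`re.match` only tries the pattern at the start of the string.
The match spans [0:5] → '{c6h}'.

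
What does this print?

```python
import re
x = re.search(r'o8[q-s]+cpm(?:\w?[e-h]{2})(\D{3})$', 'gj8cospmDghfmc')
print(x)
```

None

Pattern: the literal 'o8', then one or more of a character in [q-s], then the literal 'cpm'; then optionally a word character, then exactly 2 of a character in [e-h] (non-capturing group); then exactly 3 of a non-digit (captured); then anchored at the end.
`re.search` tries every starting position until one works.
Here nothing in the string fits, so the call returns None.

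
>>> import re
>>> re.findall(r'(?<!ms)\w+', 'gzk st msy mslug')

The negative lookaround is zero-width — it rules out positions where the adjacent text would match, without consuming anything.
No capturing groups, so `findall` returns the 4 full match strings.

['gzk', 'st', 'msy', 'mslug']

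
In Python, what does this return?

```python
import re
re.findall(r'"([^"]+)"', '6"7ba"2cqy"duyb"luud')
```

['7ba', 'duyb']

Matches: at [1:6] match '"7ba"', group 1 = '7ba'; at [10:16] match '"duyb"', group 1 = 'duyb'.
One capturing group, so `findall` returns just the captured substring from each match — 2 in all.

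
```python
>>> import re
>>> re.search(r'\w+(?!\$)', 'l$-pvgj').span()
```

(3, 7)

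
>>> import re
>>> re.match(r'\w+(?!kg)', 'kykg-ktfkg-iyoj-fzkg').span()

(0, 4)

`(?!…)`/`(?<!…)` only lets a position through if the neighbouring text does NOT match; no characters are consumed.
`match` is anchored at position 0; if the pattern doesn't fit there, it returns None.
The match spans [0:4] → 'kykg'.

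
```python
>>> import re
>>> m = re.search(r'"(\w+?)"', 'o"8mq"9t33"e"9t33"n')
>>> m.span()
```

`search` walks the string left to right and returns the first match it finds.
The match spans [1:6] → '"8mq"'.
Captured: group 1 = '8mq'.

(1, 6)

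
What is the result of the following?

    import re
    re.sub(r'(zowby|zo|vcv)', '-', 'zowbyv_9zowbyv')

'-v_9-v'

Branches in `(...|...)` are attempted left-to-right; the first branch that allows the whole pattern to succeed is taken.
Matches: at [0:5] → 'zowby'; at [8:13] → 'zowby'.
Every occurrence is swapped for '-'.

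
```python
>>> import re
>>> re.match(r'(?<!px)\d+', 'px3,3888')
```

None

Because the assertion is negative and zero-width, positions next to the forbidden text are skipped.
`match` is anchored at position 0; if the pattern doesn't fit there, it returns None.
Here the string doesn't start with a match, so the call returns None.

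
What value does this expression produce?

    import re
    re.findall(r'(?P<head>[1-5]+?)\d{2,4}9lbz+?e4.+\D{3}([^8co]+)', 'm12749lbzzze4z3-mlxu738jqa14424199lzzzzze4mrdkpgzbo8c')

[('1', 'b')]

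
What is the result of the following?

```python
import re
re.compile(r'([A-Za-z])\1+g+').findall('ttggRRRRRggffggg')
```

['t', 'R', 'f']

The backreference `\1` re-matches whatever the first group consumed, character for character.
Matches: at [0:4] match 'ttgg', group 1 = 't'; at [4:11] match 'RRRRRgg', group 1 = 'R'; at [11:16] match 'ffggg', group 1 = 'f'.
Because there's exactly one group, `findall` drops the full match and keeps group 1 from each hit.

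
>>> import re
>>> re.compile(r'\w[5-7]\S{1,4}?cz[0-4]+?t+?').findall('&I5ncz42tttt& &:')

['I5ncz42t']

Since nothing is captured, `findall` lists the 1 matched substring directly.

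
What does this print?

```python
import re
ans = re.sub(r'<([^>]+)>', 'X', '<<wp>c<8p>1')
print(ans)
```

XcX1

Matches: at [0:5] → '<<wp>'; at [6:10] → '<8p>'.
Every occurrence is swapped for 'X'.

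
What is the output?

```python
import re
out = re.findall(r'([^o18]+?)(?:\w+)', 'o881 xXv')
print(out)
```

A non-greedy quantifier consumes as few characters as it can — just enough that the remainder of the pattern still matches from where it stops; whatever follows it matches normally.
`findall` collects group 1 from the one match (1 total).

[' ']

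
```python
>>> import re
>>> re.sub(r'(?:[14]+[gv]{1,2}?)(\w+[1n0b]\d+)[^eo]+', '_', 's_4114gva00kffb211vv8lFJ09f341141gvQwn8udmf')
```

This matches one or more of one of [14], then 1 to 2 of one of [gv] (lazy) (non-capturing group); then one or more of a word character, then one of [1n0b], then one or more of a digit (captured); then one or more of any character except [eo].
Matches: at [2:43] → '4114gva00kffb211vv8lFJ09f341141gvQwn8udmf'.
Every occurrence is swapped for '_'.

's__'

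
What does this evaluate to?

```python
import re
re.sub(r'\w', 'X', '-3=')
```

'-X='

`sub` substitutes 'X' at each match site.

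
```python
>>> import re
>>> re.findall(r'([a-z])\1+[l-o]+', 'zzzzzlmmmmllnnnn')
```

`\1` is not a pattern — it's the concrete string captured by group 1, re-applied verbatim.
Scanning left to right: at [0:16] match 'zzzzzlmmmmllnnnn', group 1 = 'z'.
`findall` collects group 1 from the one match (1 total).

['z']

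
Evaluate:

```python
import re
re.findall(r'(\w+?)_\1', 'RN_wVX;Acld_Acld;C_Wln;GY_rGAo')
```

['Acld']

`\1` has to match the exact text group 1 already captured.
Scanning left to right: at [7:16] match 'Acld_Acld', group 1 = 'Acld'.
With a single group, `findall` returns only what that group captured — 1 item.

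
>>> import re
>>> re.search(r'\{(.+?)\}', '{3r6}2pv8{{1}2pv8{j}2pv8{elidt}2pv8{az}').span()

(0, 5)

`search` walks the string left to right and returns the first match it finds.
The match spans [0:5] → '{3r6}'.
Captured: group 1 = '3r6'.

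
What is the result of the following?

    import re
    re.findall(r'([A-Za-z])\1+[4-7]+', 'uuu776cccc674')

['u', 'c']

`\1` is not a pattern — it's the concrete string captured by group 1, re-applied verbatim.
Matches: at [0:6] match 'uuu776', group 1 = 'u'; at [6:13] match 'cccc674', group 1 = 'c'.
Because there's exactly one group, `findall` drops the full match and keeps group 1 from each hit.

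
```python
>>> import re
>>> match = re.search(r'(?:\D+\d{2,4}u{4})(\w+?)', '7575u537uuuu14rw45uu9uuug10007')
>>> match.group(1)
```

Pattern: one or more of a non-digit, then 2 to 4 of a digit, then exactly 4 of the literal 'u' (non-capturing group); then one or more of a word character (lazy) (captured).
Lazy quantifiers expand one character at a time until the remainder of the pattern can match.
`re.search` tries every starting position until one works.
The match spans [4:13] → 'u537uuuu1'.
Captured: group 1 = '1'.

'1'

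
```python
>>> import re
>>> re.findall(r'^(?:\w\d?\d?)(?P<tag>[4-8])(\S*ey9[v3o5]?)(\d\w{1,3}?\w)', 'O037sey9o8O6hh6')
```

[('7', 'sey9o', '8O6')]

The pattern matches anchored at the start of the string; then a word character, then optionally a digit, then optionally a digit (non-capturing group); then a character in [4-8] (captured as 'tag'); then zero or more of a non-whitespace character, then the literal 'ey9', then optionally one of [v3o5] (captured); then a digit, then 1 to 3 of a word character (lazy), then a word character (captured).
Lazy quantifiers expand one character at a time until the remainder of the pattern can match.
Walking the string: at [0:12] match 'O037sey9o8O6', groups = ('7', 'sey9o', '8O6').
`findall` packs the 3 group values into a tuple for every match.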